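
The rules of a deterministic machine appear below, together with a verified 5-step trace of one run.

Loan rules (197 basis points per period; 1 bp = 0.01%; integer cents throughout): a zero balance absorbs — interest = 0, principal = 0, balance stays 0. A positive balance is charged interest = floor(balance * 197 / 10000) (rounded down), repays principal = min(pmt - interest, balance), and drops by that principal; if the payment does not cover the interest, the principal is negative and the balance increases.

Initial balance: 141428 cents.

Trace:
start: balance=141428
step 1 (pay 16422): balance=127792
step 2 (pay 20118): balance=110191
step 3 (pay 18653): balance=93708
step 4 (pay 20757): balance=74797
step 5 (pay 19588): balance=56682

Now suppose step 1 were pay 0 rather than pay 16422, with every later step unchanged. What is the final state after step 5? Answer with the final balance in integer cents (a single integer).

74437

(re-executing from step 1 with the substitution; state before step 1: balance=141428)
step 1 (pay 0): balance=144214
step 2 (pay 20118): balance=126937
step 3 (pay 18653): balance=110784
step 4 (pay 20757): balance=92209
step 5 (pay 19588): balance=74437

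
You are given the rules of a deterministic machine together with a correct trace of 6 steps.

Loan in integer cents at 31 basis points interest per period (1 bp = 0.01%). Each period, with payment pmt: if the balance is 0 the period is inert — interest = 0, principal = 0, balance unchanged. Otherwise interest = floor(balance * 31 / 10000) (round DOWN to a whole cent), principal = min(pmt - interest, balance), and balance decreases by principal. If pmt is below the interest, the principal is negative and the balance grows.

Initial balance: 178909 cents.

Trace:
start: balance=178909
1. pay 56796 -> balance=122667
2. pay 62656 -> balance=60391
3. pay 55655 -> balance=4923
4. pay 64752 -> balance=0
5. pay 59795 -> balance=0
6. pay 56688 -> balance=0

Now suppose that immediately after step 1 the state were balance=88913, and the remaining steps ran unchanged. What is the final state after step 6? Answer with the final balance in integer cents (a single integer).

state after step 1 := balance=88913
2. pay 62656 -> balance=26532
3. pay 55655 -> balance=0
4. pay 64752 -> balance=0
5. pay 59795 -> balance=0
6. pay 56688 -> balance=0

0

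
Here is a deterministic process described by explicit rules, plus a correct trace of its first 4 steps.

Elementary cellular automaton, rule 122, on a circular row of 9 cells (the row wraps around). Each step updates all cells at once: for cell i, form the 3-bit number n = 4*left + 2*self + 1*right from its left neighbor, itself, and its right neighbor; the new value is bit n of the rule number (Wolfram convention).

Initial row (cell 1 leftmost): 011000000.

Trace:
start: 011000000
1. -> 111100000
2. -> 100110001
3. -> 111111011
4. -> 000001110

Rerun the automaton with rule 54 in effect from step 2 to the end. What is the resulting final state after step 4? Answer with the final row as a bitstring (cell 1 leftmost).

(re-executing steps 2..4 under rule 54; state before step 2: 111100000)
2. -> 000010001
3. -> 100111011
4. -> 011000100

011000100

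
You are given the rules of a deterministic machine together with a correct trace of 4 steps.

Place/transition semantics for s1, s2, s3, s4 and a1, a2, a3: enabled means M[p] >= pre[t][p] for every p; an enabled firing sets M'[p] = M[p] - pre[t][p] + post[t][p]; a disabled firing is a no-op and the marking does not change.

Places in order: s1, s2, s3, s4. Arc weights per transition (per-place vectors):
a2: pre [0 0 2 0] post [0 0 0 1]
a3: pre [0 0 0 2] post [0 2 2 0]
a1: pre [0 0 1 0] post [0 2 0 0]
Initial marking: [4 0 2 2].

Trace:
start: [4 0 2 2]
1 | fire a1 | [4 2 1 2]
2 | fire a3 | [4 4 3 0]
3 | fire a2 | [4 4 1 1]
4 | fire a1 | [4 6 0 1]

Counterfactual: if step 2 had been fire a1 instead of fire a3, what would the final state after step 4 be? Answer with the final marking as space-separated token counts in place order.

4 4 0 2

(re-executing from step 2 with the substitution; state before step 2: [4 2 1 2])
2 | fire a1 | [4 4 0 2]
3 | fire a2 | [4 4 0 2]
4 | fire a1 | [4 4 0 2]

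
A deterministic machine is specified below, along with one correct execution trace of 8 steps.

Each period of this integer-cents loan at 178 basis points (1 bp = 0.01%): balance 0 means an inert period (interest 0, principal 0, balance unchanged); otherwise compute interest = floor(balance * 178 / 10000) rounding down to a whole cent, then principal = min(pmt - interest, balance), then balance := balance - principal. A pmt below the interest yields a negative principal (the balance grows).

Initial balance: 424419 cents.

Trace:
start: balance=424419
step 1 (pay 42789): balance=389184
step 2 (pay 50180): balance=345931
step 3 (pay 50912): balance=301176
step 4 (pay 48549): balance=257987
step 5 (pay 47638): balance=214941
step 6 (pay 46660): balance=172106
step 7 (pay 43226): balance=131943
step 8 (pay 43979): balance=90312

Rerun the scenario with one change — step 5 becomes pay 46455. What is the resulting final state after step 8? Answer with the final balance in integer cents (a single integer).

(re-executing from step 5 with the substitution; state before step 5: balance=257987)
step 5 (pay 46455): balance=216124
step 6 (pay 46660): balance=173311
step 7 (pay 43226): balance=133169
step 8 (pay 43979): balance=91560

91560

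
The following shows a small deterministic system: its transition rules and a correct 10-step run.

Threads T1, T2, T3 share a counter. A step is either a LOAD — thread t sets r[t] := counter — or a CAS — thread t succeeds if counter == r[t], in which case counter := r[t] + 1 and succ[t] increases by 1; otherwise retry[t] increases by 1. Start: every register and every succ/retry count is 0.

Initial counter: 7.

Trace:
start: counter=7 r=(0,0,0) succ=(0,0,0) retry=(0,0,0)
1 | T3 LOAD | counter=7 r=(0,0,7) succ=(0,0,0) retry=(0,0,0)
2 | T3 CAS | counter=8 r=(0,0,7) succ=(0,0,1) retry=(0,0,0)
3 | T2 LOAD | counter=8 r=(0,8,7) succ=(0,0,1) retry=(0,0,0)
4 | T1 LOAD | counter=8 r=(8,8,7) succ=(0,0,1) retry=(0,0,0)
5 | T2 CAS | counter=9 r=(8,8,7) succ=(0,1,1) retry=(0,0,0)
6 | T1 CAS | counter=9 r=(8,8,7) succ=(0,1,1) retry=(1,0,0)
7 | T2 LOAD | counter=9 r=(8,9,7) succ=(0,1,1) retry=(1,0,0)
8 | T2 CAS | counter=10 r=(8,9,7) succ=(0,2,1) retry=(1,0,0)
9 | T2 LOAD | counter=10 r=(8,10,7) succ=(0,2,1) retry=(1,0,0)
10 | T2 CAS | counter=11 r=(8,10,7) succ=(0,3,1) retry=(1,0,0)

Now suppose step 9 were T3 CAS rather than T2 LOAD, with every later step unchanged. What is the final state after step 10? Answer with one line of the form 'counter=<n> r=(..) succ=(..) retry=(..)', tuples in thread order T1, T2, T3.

(re-executing from step 9 with the substitution; state before step 9: counter=10 r=(8,9,7) succ=(0,2,1) retry=(1,0,0))
9 | T3 CAS | counter=10 r=(8,9,7) succ=(0,2,1) retry=(1,0,1)
10 | T2 CAS | counter=10 r=(8,9,7) succ=(0,2,1) retry=(1,1,1)

counter=10 r=(8,9,7) succ=(0,2,1) retry=(1,1,1)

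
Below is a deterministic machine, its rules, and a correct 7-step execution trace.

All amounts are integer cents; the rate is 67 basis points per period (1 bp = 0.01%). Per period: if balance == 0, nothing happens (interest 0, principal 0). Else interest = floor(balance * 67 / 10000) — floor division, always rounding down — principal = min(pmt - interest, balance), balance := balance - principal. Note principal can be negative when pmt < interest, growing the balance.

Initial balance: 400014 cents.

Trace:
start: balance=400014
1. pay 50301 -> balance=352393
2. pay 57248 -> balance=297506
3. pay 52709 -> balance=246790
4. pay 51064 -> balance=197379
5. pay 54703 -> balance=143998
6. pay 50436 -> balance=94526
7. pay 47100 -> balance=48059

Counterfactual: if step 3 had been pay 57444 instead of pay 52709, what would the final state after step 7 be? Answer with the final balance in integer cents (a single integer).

(re-executing from step 3 with the substitution; state before step 3: balance=297506)
3. pay 57444 -> balance=242055
4. pay 51064 -> balance=192612
5. pay 54703 -> balance=139199
6. pay 50436 -> balance=89695
7. pay 47100 -> balance=43195

43195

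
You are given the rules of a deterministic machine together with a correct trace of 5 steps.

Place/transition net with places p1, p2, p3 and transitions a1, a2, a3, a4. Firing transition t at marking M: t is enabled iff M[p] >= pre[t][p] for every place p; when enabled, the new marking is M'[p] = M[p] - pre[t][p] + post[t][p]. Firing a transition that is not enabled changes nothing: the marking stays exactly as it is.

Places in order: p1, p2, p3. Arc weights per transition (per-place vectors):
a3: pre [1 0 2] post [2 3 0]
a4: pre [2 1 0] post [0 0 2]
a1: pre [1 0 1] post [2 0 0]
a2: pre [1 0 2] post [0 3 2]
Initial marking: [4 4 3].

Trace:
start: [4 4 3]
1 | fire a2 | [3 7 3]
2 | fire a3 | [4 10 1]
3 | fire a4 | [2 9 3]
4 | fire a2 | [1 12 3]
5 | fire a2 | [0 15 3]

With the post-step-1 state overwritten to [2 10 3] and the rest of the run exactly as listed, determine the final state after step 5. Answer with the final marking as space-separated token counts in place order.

0 15 3

state after step 1 := [2 10 3]
2 | fire a3 | [3 13 1]
3 | fire a4 | [1 12 3]
4 | fire a2 | [0 15 3]
5 | fire a2 | [0 15 3]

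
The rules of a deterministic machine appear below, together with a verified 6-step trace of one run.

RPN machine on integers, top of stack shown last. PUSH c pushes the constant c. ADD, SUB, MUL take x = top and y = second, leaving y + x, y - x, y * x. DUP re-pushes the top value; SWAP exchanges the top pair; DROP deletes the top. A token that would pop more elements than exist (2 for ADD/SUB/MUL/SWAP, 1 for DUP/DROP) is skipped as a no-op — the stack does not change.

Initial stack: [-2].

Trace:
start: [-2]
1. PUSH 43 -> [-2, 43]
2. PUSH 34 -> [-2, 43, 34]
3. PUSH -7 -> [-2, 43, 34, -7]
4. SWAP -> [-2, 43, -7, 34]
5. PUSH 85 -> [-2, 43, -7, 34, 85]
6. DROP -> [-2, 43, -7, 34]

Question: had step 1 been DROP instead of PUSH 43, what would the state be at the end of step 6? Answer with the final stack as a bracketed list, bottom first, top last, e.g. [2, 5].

(re-executing from step 1 with the substitution; state before step 1: [-2])
1. DROP -> []
2. PUSH 34 -> [34]
3. PUSH -7 -> [34, -7]
4. SWAP -> [-7, 34]
5. PUSH 85 -> [-7, 34, 85]
6. DROP -> [-7, 34]

[-7, 34]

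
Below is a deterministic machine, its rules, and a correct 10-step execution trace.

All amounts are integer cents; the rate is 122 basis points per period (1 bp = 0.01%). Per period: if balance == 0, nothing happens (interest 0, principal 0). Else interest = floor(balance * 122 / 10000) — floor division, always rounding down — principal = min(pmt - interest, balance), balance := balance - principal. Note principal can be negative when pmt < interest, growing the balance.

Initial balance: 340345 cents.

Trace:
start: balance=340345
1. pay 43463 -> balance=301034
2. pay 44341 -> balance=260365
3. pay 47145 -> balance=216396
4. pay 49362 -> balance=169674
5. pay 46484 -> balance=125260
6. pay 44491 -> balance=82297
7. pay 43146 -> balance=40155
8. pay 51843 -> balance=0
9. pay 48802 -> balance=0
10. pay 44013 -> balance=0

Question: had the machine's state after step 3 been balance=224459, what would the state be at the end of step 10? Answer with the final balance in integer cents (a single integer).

state after step 3 := balance=224459
4. pay 49362 -> balance=177835
5. pay 46484 -> balance=133520
6. pay 44491 -> balance=90657
7. pay 43146 -> balance=48617
8. pay 51843 -> balance=0
9. pay 48802 -> balance=0
10. pay 44013 -> balance=0

0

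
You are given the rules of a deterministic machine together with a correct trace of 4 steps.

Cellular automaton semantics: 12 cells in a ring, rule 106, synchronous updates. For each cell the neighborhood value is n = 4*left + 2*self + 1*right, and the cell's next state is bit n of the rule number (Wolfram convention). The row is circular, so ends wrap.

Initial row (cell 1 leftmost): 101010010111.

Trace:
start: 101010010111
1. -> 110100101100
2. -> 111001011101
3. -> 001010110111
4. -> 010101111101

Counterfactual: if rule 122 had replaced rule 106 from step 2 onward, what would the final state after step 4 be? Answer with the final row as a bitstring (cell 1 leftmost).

011000011000

(re-executing steps 2..4 under rule 122; state before step 2: 110100101100)
2. -> 111011011111
3. -> 001111110000
4. -> 011000011000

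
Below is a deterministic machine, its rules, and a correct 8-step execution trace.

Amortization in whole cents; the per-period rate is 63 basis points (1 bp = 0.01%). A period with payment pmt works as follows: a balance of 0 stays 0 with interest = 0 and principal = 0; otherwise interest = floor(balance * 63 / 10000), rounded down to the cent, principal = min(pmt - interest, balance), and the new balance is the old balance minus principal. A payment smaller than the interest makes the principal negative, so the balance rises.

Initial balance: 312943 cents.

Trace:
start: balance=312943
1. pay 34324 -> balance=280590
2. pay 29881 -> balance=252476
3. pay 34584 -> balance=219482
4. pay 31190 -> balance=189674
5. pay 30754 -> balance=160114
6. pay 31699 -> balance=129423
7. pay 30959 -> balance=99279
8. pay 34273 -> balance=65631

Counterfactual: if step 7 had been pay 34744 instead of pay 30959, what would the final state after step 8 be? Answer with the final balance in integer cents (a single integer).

(re-executing from step 7 with the substitution; state before step 7: balance=129423)
7. pay 34744 -> balance=95494
8. pay 34273 -> balance=61822

61822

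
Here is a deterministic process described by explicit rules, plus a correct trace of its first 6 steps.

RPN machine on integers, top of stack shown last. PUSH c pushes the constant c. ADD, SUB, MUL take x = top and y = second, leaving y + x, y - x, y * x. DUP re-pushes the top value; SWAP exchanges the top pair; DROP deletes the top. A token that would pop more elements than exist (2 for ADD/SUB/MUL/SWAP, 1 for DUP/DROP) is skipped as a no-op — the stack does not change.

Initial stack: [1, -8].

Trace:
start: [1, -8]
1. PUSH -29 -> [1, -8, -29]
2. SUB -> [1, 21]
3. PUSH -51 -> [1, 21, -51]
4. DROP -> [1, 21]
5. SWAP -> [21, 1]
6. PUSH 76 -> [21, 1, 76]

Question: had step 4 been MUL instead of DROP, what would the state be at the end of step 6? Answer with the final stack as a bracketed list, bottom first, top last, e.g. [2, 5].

[-1071, 1, 76]

(re-executing from step 4 with the substitution; state before step 4: [1, 21, -51])
4. MUL -> [1, -1071]
5. SWAP -> [-1071, 1]
6. PUSH 76 -> [-1071, 1, 76]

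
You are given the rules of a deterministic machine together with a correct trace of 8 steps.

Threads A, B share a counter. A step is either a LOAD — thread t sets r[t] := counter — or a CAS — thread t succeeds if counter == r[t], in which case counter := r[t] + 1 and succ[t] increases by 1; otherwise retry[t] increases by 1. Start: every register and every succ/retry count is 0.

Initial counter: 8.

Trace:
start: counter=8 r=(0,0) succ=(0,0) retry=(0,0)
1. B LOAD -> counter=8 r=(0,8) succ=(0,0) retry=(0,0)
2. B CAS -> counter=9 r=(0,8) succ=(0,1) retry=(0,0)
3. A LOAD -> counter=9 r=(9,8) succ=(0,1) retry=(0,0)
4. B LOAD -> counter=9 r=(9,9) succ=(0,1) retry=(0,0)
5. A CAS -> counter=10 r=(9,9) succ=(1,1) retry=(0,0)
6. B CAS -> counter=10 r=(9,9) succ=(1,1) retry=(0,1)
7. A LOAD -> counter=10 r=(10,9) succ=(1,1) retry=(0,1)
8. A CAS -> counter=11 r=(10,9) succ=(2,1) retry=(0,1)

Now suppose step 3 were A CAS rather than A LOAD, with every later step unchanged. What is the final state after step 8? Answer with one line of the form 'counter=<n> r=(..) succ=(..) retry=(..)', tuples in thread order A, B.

counter=11 r=(10,9) succ=(1,2) retry=(2,0)

(re-executing from step 3 with the substitution; state before step 3: counter=9 r=(0,8) succ=(0,1) retry=(0,0))
3. A CAS -> counter=9 r=(0,8) succ=(0,1) retry=(1,0)
4. B LOAD -> counter=9 r=(0,9) succ=(0,1) retry=(1,0)
5. A CAS -> counter=9 r=(0,9) succ=(0,1) retry=(2,0)
6. B CAS -> counter=10 r=(0,9) succ=(0,2) retry=(2,0)
7. A LOAD -> counter=10 r=(10,9) succ=(0,2) retry=(2,0)
8. A CAS -> counter=11 r=(10,9) succ=(1,2) retry=(2,0)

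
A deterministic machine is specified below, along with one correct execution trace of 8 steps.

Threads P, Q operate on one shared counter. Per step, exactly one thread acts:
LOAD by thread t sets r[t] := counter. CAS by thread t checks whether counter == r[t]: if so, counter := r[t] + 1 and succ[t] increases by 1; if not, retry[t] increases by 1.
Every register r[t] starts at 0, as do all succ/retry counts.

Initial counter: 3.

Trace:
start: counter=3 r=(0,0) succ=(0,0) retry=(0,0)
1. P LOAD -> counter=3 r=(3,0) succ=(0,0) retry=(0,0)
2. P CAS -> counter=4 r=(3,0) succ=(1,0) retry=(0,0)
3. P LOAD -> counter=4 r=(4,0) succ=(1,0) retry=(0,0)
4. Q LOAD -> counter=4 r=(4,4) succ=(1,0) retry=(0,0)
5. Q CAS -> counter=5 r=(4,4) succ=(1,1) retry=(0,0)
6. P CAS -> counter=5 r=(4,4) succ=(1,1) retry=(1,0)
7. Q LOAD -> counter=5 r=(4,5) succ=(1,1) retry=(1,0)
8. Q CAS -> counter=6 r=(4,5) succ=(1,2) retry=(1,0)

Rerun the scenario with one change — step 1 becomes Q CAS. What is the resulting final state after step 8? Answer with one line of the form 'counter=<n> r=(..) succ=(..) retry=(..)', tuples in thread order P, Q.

counter=5 r=(3,4) succ=(0,2) retry=(2,1)

(re-executing from step 1 with the substitution; state before step 1: counter=3 r=(0,0) succ=(0,0) retry=(0,0))
1. Q CAS -> counter=3 r=(0,0) succ=(0,0) retry=(0,1)
2. P CAS -> counter=3 r=(0,0) succ=(0,0) retry=(1,1)
3. P LOAD -> counter=3 r=(3,0) succ=(0,0) retry=(1,1)
4. Q LOAD -> counter=3 r=(3,3) succ=(0,0) retry=(1,1)
5. Q CAS -> counter=4 r=(3,3) succ=(0,1) retry=(1,1)
6. P CAS -> counter=4 r=(3,3) succ=(0,1) retry=(2,1)
7. Q LOAD -> counter=4 r=(3,4) succ=(0,1) retry=(2,1)
8. Q CAS -> counter=5 r=(3,4) succ=(0,2) retry=(2,1)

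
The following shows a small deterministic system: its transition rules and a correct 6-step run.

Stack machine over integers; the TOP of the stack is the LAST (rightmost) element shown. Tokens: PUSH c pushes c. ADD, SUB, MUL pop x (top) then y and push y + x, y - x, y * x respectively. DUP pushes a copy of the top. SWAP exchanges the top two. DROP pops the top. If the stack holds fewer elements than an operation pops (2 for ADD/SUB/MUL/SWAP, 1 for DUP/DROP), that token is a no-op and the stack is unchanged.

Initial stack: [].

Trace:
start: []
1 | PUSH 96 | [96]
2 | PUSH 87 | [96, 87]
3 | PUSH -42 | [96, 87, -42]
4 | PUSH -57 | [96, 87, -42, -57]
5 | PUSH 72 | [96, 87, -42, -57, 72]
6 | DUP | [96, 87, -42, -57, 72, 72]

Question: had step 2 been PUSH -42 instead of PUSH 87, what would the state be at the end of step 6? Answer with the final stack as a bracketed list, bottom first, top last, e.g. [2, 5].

[96, -42, -42, -57, 72, 72]

(re-executing from step 2 with the substitution; state before step 2: [96])
2 | PUSH -42 | [96, -42]
3 | PUSH -42 | [96, -42, -42]
4 | PUSH -57 | [96, -42, -42, -57]
5 | PUSH 72 | [96, -42, -42, -57, 72]
6 | DUP | [96, -42, -42, -57, 72, 72]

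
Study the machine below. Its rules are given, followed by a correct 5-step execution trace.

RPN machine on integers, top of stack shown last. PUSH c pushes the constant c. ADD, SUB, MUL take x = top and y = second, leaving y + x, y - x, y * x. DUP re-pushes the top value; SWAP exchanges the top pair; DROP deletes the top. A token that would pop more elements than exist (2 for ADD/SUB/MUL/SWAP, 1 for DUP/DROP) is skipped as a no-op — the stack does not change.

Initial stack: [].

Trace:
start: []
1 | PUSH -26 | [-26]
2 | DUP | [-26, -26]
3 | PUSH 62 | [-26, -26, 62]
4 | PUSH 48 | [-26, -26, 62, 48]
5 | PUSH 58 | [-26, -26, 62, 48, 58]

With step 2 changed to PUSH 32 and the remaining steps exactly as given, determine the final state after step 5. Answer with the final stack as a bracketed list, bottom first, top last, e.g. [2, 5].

[-26, 32, 62, 48, 58]

(re-executing from step 2 with the substitution; state before step 2: [-26])
2 | PUSH 32 | [-26, 32]
3 | PUSH 62 | [-26, 32, 62]
4 | PUSH 48 | [-26, 32, 62, 48]
5 | PUSH 58 | [-26, 32, 62, 48, 58]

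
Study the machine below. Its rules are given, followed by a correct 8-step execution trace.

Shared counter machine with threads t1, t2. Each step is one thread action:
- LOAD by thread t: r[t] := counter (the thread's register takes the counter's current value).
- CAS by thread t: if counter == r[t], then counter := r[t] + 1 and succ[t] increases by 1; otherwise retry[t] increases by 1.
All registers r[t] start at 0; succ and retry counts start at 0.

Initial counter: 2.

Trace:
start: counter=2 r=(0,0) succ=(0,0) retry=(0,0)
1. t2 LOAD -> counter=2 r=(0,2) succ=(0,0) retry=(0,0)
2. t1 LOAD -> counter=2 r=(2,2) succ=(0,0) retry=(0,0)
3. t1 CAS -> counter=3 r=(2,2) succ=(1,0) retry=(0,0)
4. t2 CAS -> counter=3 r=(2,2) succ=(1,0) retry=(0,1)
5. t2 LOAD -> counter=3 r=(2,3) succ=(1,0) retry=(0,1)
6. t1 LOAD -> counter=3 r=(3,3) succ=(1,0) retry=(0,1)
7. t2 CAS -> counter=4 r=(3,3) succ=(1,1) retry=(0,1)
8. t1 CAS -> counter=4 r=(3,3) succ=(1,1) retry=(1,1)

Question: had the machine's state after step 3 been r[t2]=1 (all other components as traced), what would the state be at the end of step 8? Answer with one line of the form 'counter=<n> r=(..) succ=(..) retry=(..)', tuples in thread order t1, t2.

counter=4 r=(3,3) succ=(1,1) retry=(1,1)

state after step 3 := counter=3 r=(2,1) succ=(1,0) retry=(0,0)
4. t2 CAS -> counter=3 r=(2,1) succ=(1,0) retry=(0,1)
5. t2 LOAD -> counter=3 r=(2,3) succ=(1,0) retry=(0,1)
6. t1 LOAD -> counter=3 r=(3,3) succ=(1,0) retry=(0,1)
7. t2 CAS -> counter=4 r=(3,3) succ=(1,1) retry=(0,1)
8. t1 CAS -> counter=4 r=(3,3) succ=(1,1) retry=(1,1)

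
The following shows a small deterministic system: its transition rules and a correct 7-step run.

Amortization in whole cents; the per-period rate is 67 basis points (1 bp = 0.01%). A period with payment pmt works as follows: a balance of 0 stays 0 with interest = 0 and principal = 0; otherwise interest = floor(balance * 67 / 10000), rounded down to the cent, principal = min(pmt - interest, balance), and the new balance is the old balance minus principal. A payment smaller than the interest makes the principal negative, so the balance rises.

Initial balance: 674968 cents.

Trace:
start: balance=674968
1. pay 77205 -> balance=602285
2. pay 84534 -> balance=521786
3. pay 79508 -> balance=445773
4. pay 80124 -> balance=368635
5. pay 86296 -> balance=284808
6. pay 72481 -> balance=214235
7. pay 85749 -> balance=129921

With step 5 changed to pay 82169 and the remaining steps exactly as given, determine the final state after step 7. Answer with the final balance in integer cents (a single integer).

(re-executing from step 5 with the substitution; state before step 5: balance=368635)
5. pay 82169 -> balance=288935
6. pay 72481 -> balance=218389
7. pay 85749 -> balance=134103

134103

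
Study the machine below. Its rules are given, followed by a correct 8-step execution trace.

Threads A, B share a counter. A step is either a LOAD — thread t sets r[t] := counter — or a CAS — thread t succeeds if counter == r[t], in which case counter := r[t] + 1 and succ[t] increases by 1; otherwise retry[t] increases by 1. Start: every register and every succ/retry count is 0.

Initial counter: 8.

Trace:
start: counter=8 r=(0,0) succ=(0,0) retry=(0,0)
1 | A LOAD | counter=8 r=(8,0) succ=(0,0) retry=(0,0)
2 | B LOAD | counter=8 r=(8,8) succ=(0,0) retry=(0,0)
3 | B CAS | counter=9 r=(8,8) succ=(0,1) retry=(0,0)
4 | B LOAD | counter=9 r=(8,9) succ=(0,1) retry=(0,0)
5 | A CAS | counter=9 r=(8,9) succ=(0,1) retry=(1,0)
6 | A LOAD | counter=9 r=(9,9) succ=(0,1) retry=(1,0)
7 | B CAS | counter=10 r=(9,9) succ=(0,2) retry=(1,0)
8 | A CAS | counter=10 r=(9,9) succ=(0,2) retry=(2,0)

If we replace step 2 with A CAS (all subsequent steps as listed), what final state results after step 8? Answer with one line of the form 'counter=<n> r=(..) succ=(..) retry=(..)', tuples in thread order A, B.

(re-executing from step 2 with the substitution; state before step 2: counter=8 r=(8,0) succ=(0,0) retry=(0,0))
2 | A CAS | counter=9 r=(8,0) succ=(1,0) retry=(0,0)
3 | B CAS | counter=9 r=(8,0) succ=(1,0) retry=(0,1)
4 | B LOAD | counter=9 r=(8,9) succ=(1,0) retry=(0,1)
5 | A CAS | counter=9 r=(8,9) succ=(1,0) retry=(1,1)
6 | A LOAD | counter=9 r=(9,9) succ=(1,0) retry=(1,1)
7 | B CAS | counter=10 r=(9,9) succ=(1,1) retry=(1,1)
8 | A CAS | counter=10 r=(9,9) succ=(1,1) retry=(2,1)

counter=10 r=(9,9) succ=(1,1) retry=(2,1)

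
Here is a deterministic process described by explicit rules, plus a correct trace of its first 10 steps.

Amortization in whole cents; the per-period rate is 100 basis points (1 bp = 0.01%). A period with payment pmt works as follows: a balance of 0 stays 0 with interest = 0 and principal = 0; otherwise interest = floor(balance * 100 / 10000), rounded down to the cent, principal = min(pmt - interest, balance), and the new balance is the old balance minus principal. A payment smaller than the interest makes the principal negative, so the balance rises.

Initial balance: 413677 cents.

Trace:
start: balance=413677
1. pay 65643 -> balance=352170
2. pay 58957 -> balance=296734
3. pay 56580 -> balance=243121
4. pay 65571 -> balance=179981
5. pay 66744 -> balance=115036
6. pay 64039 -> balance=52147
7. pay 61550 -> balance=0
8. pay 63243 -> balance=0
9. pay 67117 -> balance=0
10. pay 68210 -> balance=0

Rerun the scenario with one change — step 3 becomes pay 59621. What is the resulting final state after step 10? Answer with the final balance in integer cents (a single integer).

0

(re-executing from step 3 with the substitution; state before step 3: balance=296734)
3. pay 59621 -> balance=240080
4. pay 65571 -> balance=176909
5. pay 66744 -> balance=111934
6. pay 64039 -> balance=49014
7. pay 61550 -> balance=0
8. pay 63243 -> balance=0
9. pay 67117 -> balance=0
10. pay 68210 -> balance=0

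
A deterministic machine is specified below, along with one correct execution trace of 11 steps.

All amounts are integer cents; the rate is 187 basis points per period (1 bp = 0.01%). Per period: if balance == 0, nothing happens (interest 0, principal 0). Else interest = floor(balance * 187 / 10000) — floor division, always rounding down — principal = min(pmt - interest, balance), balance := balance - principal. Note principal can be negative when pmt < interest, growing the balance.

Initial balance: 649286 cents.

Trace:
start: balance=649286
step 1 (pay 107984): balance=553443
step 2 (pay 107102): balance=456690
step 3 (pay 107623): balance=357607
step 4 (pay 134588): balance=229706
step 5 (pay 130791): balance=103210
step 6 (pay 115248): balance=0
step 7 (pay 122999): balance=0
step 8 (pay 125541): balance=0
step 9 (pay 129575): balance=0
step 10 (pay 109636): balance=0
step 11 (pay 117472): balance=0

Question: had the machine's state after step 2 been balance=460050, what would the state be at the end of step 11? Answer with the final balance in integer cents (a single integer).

state after step 2 := balance=460050
step 3 (pay 107623): balance=361029
step 4 (pay 134588): balance=233192
step 5 (pay 130791): balance=106761
step 6 (pay 115248): balance=0
step 7 (pay 122999): balance=0
step 8 (pay 125541): balance=0
step 9 (pay 129575): balance=0
step 10 (pay 109636): balance=0
step 11 (pay 117472): balance=0

0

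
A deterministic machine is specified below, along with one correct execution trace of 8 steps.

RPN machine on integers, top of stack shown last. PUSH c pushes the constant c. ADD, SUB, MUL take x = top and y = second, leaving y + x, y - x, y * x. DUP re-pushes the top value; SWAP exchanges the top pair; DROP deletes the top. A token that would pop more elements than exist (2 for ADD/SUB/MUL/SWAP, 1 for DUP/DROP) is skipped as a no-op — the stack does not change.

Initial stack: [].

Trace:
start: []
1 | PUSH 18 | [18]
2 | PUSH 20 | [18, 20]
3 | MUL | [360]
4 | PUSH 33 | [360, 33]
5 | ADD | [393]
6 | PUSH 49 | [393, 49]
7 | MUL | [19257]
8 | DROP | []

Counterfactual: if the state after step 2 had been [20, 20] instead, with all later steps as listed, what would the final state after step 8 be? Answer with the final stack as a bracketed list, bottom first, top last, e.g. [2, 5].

state after step 2 := [20, 20]
3 | MUL | [400]
4 | PUSH 33 | [400, 33]
5 | ADD | [433]
6 | PUSH 49 | [433, 49]
7 | MUL | [21217]
8 | DROP | []

[]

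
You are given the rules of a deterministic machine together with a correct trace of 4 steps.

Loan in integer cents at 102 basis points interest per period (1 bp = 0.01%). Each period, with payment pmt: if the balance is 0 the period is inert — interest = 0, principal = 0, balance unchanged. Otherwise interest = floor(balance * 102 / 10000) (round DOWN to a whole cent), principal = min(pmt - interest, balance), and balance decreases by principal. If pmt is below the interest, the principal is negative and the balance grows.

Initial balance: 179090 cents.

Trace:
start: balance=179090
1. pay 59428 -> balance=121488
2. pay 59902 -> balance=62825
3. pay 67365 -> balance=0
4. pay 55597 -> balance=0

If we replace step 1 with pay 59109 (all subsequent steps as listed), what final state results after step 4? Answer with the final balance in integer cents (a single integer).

0

(re-executing from step 1 with the substitution; state before step 1: balance=179090)
1. pay 59109 -> balance=121807
2. pay 59902 -> balance=63147
3. pay 67365 -> balance=0
4. pay 55597 -> balance=0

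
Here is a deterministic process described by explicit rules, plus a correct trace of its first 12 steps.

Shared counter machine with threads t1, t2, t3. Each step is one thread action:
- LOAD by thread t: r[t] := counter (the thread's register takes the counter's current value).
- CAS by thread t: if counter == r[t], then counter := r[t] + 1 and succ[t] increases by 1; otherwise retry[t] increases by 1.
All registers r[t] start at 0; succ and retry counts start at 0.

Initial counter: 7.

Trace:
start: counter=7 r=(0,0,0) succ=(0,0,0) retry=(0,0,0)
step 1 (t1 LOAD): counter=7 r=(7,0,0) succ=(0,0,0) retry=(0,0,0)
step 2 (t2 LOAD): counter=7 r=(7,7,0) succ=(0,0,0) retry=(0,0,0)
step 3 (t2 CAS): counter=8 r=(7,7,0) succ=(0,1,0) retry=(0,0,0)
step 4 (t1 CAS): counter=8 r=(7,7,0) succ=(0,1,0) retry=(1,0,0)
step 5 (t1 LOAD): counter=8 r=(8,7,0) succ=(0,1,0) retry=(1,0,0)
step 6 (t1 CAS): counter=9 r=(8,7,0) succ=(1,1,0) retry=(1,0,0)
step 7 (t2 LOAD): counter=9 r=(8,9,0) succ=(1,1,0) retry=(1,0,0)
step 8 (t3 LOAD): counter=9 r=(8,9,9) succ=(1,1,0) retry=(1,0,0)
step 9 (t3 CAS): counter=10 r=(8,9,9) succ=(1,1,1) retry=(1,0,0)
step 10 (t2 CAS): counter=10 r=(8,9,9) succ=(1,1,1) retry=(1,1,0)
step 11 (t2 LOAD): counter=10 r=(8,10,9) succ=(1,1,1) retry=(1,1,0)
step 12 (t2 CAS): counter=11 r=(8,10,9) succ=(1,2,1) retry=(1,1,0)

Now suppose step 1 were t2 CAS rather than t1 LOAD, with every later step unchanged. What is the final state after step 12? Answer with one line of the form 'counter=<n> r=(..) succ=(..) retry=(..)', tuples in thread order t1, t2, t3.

counter=11 r=(8,10,9) succ=(1,2,1) retry=(1,2,0)

(re-executing from step 1 with the substitution; state before step 1: counter=7 r=(0,0,0) succ=(0,0,0) retry=(0,0,0))
step 1 (t2 CAS): counter=7 r=(0,0,0) succ=(0,0,0) retry=(0,1,0)
step 2 (t2 LOAD): counter=7 r=(0,7,0) succ=(0,0,0) retry=(0,1,0)
step 3 (t2 CAS): counter=8 r=(0,7,0) succ=(0,1,0) retry=(0,1,0)
step 4 (t1 CAS): counter=8 r=(0,7,0) succ=(0,1,0) retry=(1,1,0)
step 5 (t1 LOAD): counter=8 r=(8,7,0) succ=(0,1,0) retry=(1,1,0)
step 6 (t1 CAS): counter=9 r=(8,7,0) succ=(1,1,0) retry=(1,1,0)
step 7 (t2 LOAD): counter=9 r=(8,9,0) succ=(1,1,0) retry=(1,1,0)
step 8 (t3 LOAD): counter=9 r=(8,9,9) succ=(1,1,0) retry=(1,1,0)
step 9 (t3 CAS): counter=10 r=(8,9,9) succ=(1,1,1) retry=(1,1,0)
step 10 (t2 CAS): counter=10 r=(8,9,9) succ=(1,1,1) retry=(1,2,0)
step 11 (t2 LOAD): counter=10 r=(8,10,9) succ=(1,1,1) retry=(1,2,0)
step 12 (t2 CAS): counter=11 r=(8,10,9) succ=(1,2,1) retry=(1,2,0)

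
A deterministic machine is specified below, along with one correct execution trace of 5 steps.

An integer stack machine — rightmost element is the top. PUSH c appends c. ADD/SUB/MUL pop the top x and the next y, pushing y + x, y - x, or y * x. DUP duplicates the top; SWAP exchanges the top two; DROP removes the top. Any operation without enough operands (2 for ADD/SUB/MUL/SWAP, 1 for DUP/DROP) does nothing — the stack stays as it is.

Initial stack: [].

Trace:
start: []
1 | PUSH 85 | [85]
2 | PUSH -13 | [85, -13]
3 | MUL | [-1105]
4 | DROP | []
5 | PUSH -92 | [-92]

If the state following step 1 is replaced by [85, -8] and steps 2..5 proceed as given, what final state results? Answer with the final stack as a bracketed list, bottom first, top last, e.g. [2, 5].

[85, -92]

state after step 1 := [85, -8]
2 | PUSH -13 | [85, -8, -13]
3 | MUL | [85, 104]
4 | DROP | [85]
5 | PUSH -92 | [85, -92]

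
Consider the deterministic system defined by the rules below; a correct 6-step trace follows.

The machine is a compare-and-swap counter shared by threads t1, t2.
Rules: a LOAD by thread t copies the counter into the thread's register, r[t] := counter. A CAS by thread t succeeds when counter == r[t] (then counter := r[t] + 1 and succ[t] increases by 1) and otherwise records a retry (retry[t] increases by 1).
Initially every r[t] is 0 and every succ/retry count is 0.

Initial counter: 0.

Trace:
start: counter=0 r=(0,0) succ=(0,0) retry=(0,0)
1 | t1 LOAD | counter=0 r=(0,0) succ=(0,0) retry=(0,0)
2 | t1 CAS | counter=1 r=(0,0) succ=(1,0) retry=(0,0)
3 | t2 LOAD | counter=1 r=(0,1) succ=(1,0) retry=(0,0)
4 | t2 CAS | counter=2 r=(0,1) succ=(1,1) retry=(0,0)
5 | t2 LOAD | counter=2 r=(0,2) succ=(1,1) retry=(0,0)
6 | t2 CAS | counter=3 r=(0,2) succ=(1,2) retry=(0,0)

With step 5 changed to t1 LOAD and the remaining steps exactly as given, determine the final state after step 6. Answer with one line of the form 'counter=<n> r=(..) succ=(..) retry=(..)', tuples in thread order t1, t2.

(re-executing from step 5 with the substitution; state before step 5: counter=2 r=(0,1) succ=(1,1) retry=(0,0))
5 | t1 LOAD | counter=2 r=(2,1) succ=(1,1) retry=(0,0)
6 | t2 CAS | counter=2 r=(2,1) succ=(1,1) retry=(0,1)

counter=2 r=(2,1) succ=(1,1) retry=(0,1)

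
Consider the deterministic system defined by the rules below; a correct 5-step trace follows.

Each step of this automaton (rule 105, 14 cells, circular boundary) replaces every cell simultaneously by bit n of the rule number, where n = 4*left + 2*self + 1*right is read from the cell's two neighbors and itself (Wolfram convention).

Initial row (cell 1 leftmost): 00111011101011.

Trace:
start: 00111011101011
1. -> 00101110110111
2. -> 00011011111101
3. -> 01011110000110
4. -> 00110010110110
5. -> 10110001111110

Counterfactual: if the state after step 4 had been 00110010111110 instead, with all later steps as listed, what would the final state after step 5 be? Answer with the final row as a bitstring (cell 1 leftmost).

state after step 4 := 00110010111110
5. -> 10110001100010

10110001100010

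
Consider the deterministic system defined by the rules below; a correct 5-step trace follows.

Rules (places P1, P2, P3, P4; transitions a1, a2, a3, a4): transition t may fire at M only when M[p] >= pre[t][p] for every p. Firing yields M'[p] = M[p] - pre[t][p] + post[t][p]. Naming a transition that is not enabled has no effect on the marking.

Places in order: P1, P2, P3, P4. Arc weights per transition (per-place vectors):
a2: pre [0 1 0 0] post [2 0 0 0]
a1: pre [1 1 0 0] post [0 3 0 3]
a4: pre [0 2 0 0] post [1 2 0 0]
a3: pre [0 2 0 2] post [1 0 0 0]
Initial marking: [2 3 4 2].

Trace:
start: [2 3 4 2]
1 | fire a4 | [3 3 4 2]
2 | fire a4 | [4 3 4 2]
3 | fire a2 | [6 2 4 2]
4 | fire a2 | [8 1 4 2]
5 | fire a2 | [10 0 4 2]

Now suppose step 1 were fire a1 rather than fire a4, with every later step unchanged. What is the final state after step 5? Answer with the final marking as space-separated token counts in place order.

8 2 4 5

(re-executing from step 1 with the substitution; state before step 1: [2 3 4 2])
1 | fire a1 | [1 5 4 5]
2 | fire a4 | [2 5 4 5]
3 | fire a2 | [4 4 4 5]
4 | fire a2 | [6 3 4 5]
5 | fire a2 | [8 2 4 5]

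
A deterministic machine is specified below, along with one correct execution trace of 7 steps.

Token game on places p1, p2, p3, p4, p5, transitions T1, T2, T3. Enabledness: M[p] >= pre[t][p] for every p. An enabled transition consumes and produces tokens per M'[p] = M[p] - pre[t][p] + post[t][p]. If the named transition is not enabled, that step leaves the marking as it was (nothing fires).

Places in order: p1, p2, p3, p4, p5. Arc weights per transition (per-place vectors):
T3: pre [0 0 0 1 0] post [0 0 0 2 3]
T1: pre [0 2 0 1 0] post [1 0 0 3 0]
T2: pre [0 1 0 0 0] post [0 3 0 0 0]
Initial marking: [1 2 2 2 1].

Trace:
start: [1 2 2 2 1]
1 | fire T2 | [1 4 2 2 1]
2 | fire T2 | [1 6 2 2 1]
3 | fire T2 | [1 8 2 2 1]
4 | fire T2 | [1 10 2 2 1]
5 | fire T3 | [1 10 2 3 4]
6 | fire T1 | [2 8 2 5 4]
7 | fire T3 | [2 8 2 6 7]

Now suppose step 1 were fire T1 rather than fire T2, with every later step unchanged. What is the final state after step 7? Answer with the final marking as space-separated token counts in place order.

(re-executing from step 1 with the substitution; state before step 1: [1 2 2 2 1])
1 | fire T1 | [2 0 2 4 1]
2 | fire T2 | [2 0 2 4 1]
3 | fire T2 | [2 0 2 4 1]
4 | fire T2 | [2 0 2 4 1]
5 | fire T3 | [2 0 2 5 4]
6 | fire T1 | [2 0 2 5 4]
7 | fire T3 | [2 0 2 6 7]

2 0 2 6 7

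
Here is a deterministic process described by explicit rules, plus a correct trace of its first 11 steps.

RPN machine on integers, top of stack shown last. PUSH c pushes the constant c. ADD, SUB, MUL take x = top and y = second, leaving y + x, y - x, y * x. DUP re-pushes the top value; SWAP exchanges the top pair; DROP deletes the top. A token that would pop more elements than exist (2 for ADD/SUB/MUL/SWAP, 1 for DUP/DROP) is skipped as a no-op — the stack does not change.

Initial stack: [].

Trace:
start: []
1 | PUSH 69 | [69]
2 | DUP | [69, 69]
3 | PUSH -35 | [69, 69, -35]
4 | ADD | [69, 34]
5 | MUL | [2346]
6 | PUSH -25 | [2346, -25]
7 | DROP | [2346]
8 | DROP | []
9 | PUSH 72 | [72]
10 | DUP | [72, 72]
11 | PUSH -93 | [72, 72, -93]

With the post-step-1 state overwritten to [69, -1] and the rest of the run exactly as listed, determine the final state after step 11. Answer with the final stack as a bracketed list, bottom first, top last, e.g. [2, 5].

[69, 72, 72, -93]

state after step 1 := [69, -1]
2 | DUP | [69, -1, -1]
3 | PUSH -35 | [69, -1, -1, -35]
4 | ADD | [69, -1, -36]
5 | MUL | [69, 36]
6 | PUSH -25 | [69, 36, -25]
7 | DROP | [69, 36]
8 | DROP | [69]
9 | PUSH 72 | [69, 72]
10 | DUP | [69, 72, 72]
11 | PUSH -93 | [69, 72, 72, -93]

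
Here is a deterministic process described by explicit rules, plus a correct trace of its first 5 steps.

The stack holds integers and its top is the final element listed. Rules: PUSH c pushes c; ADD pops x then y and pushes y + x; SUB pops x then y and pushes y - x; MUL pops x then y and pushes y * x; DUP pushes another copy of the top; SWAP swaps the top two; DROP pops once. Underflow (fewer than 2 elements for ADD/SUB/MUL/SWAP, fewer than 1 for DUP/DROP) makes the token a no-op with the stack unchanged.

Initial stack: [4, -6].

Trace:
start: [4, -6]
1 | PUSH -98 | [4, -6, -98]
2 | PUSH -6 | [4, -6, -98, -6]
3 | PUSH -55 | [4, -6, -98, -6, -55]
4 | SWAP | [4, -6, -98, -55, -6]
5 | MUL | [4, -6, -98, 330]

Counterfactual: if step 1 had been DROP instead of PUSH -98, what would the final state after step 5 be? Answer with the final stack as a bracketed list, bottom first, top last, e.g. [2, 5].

[4, 330]

(re-executing from step 1 with the substitution; state before step 1: [4, -6])
1 | DROP | [4]
2 | PUSH -6 | [4, -6]
3 | PUSH -55 | [4, -6, -55]
4 | SWAP | [4, -55, -6]
5 | MUL | [4, 330]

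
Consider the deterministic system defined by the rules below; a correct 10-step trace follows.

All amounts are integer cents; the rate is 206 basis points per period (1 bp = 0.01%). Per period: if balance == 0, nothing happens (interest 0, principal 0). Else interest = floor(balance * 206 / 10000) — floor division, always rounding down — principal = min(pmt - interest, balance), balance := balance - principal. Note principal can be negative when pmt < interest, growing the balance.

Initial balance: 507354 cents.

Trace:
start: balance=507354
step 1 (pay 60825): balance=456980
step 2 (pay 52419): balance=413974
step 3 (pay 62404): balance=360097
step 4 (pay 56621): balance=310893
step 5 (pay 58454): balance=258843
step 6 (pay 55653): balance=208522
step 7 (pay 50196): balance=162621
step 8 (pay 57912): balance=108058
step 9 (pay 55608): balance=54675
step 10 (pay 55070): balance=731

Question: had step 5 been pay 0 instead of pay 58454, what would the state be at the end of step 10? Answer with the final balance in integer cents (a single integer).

65460

(re-executing from step 5 with the substitution; state before step 5: balance=310893)
step 5 (pay 0): balance=317297
step 6 (pay 55653): balance=268180
step 7 (pay 50196): balance=223508
step 8 (pay 57912): balance=170200
step 9 (pay 55608): balance=118098
step 10 (pay 55070): balance=65460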